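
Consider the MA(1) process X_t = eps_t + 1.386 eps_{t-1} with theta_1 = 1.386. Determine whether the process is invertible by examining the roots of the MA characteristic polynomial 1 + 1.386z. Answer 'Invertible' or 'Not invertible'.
\text{Not invertible}

The MA(q) characteristic polynomial is P(z) = 1 + 1.386z.
Invertibility requires all roots to lie outside the unit circle, i.e. |z| > 1 for every root.
This is linear in z: 1 + (1.386) z = 0  =>  z = -1/(1.386) = -0.721501,  |z| = 0.721501.
Moduli of all roots: 0.7215.
All moduli strictly greater than 1? No.
Verdict: Not invertible.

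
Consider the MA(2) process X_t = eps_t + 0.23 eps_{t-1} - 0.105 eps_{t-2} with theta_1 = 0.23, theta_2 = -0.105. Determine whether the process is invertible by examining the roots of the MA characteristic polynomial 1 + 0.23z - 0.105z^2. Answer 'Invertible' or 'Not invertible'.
\text{Invertible}

The MA(q) characteristic polynomial is P(z) = 1 + 0.23z - 0.105z^2.
Invertibility requires all roots to lie outside the unit circle, i.e. |z| > 1 for every root.
Set 1 + (0.23) z + (-0.105) z^2 = 0, i.e. a z^2 + b z + c = 0 with a = -0.105, b = 0.23, c = 1.
Discriminant D = b^2 - 4ac = (0.23)^2 - 4*(-0.105)*1 = 0.0529 - (-0.42) = 0.4729.
D >= 0, so the roots are real: z = (-b +/- sqrt(D)) / (2a) = (-0.23 +/- 0.687677) / (-0.21).
  z_1 = (-0.23 + 0.687677) / (-0.21) = -2.1794,   |z_1| = 2.1794.
  z_2 = (-0.23 - 0.687677) / (-0.21) = 4.3699,   |z_2| = 4.3699.
Moduli of all roots: 2.1794, 4.3699.
All moduli strictly greater than 1? Yes.
Verdict: Invertible.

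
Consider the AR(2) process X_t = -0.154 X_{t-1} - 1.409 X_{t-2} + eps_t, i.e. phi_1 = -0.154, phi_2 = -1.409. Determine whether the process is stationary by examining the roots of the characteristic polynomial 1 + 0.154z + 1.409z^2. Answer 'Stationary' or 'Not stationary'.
\text{Not stationary}

The AR(p) characteristic polynomial is P(z) = 1 + 0.154z + 1.409z^2.
Stationarity requires all roots to lie outside the unit circle, i.e. |z| > 1 for every root.
Set 1 + (0.154) z + (1.409) z^2 = 0, i.e. a z^2 + b z + c = 0 with a = 1.409, b = 0.154, c = 1.
Discriminant D = b^2 - 4ac = (0.154)^2 - 4*(1.409)*1 = 0.023716 - (5.636) = -5.612284.
D < 0, so the roots are the complex-conjugate pair z = (-b +/- i sqrt(-D)) / (2a) = -0.0546 +/- 0.8407i.
For a conjugate pair |z|^2 = z * conj(z) = (product of roots) = c/a = 1/(1.409) = 0.709723, so |z| = sqrt(0.709723) = 0.8425 for both roots.
Moduli of all roots: 0.8425, 0.8425.
All moduli strictly greater than 1? No.
Verdict: Not stationary.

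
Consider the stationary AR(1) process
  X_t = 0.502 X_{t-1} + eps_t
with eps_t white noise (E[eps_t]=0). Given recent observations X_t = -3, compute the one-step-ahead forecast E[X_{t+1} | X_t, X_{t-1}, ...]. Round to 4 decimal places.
E[X_{t+1} \mid \mathcal F_t] = -1.5060

For an AR(p) model X_t = c + sum_i phi_i X_{t-i} + eps_t, the
one-step-ahead conditional mean is
  E[X_{t+1} | X_t, ...] = c + sum_i phi_i X_{t+1-i}.
Substitute known values:
  E[X_{t+1} | ...] = (0.502) * (-3)
                   = -1.5060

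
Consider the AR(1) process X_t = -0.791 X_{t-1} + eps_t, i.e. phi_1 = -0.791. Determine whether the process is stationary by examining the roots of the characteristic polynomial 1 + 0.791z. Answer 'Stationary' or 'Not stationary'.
\text{Stationary}

The AR(p) characteristic polynomial is P(z) = 1 + 0.791z.
Stationarity requires all roots to lie outside the unit circle, i.e. |z| > 1 for every root.
This is linear in z: 1 + (0.791) z = 0  =>  z = -1/(0.791) = -1.264223,  |z| = 1.264223.
Moduli of all roots: 1.2642.
All moduli strictly greater than 1? Yes.
Verdict: Stationary.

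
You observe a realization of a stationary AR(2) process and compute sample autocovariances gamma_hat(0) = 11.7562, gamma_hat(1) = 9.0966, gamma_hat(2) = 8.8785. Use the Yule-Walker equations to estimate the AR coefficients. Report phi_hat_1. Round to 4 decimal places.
\hat\phi_{1} = 0.4720

The Yule-Walker equations for an AR(p) process read, in matrix form,
  Gamma_p phi = r_p,   with   (Gamma_p)_{ij} = gamma(|i - j|),
                       (r_p)_i = gamma(i),   i,j = 1..p.
Substitute the sample gammas (Toeplitz matrix and right-hand side of size 2):
  Gamma_p = [[11.7562, 9.0966], [9.0966, 11.7562]]
  r_p     = [9.0966, 8.8785]
Written out:
  11.7562 phi_1 + 9.0966 phi_2 = 9.0966
  9.0966 phi_1 + 11.7562 phi_2 = 8.8785
Solve by Cramer's rule:
  det = gamma(0)^2 - gamma(1)^2 = (11.7562)^2 - (9.0966)^2 = 138.20823844 - 82.74813156 = 55.46010688
  phi_hat_1 = [gamma(1) gamma(0) - gamma(1) gamma(2)] / det = [(9.0966)(11.7562) - (9.0966)(8.8785)] / 55.46010688 = 26.17728582 / 55.46010688 = 0.472
  phi_hat_2 = [gamma(0) gamma(2) - gamma(1)^2] / det = [(11.7562)(8.8785) - (9.0966)^2] / 55.46010688 = 21.62929014 / 55.46010688 = 0.39
So phi_hat = [0.4720, 0.3900].
Therefore phi_hat_1 = 0.4720.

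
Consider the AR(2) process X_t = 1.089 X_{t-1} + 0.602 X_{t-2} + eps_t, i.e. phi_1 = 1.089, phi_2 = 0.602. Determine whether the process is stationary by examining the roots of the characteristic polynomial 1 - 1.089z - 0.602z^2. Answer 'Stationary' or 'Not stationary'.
\text{Not stationary}

The AR(p) characteristic polynomial is P(z) = 1 - 1.089z - 0.602z^2.
Stationarity requires all roots to lie outside the unit circle, i.e. |z| > 1 for every root.
Set 1 + (-1.089) z + (-0.602) z^2 = 0, i.e. a z^2 + b z + c = 0 with a = -0.602, b = -1.089, c = 1.
Discriminant D = b^2 - 4ac = (-1.089)^2 - 4*(-0.602)*1 = 1.185921 - (-2.408) = 3.593921.
D >= 0, so the roots are real: z = (-b +/- sqrt(D)) / (2a) = (1.089 +/- 1.895764) / (-1.204).
  z_1 = (1.089 + 1.895764) / (-1.204) = -2.479,   |z_1| = 2.479.
  z_2 = (1.089 - 1.895764) / (-1.204) = 0.6701,   |z_2| = 0.6701.
Moduli of all roots: 2.4790, 0.6701.
All moduli strictly greater than 1? No.
Verdict: Not stationary.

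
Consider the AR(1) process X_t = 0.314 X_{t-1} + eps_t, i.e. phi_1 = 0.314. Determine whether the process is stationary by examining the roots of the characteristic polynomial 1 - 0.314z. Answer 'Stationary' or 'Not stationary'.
\text{Stationary}

The AR(p) characteristic polynomial is P(z) = 1 - 0.314z.
Stationarity requires all roots to lie outside the unit circle, i.e. |z| > 1 for every root.
This is linear in z: 1 + (-0.314) z = 0  =>  z = -1/(-0.314) = 3.184713,  |z| = 3.184713.
Moduli of all roots: 3.1847.
All moduli strictly greater than 1? Yes.
Verdict: Stationary.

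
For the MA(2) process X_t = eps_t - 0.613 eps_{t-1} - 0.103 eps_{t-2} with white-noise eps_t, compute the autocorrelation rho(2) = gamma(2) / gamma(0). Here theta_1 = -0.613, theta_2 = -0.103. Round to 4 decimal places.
\rho(2) = -0.0743

For an MA(q) process with theta_0 = 1, the autocovariance is
  gamma(k) = sigma^2 * sum_{i=0..q-k} theta_i * theta_{i+k},
and rho(k) = gamma(k) / gamma(0). Sigma^2 cancels.
  numerator   = (1)*(-0.103) = -0.103.
  denominator = (1)^2 + (-0.613)^2 + (-0.103)^2 = 1.386378.
  rho(2) = -0.103 / 1.386378 = -0.0743.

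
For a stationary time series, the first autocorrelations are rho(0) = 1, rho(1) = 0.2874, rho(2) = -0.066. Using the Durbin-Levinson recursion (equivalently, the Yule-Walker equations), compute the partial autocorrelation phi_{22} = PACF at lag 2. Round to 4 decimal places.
\phi_{22} = -0.1620

The PACF at lag k is phi_{kk}, the last component of the solution
to the Yule-Walker system G_k phi = r_k where
  (G_k)_{ij} = rho(|i - j|), (r_k)_i = rho(i), i,j = 1..k.
Equivalently, Durbin-Levinson gives phi_{kk} iteratively:
  phi_{11} = rho(1)
  phi_{kk} = [rho(k) - sum_{j=1..k-1} phi_{k-1,j} rho(k-j)]
            / [1 - sum_{j=1..k-1} phi_{k-1,j} rho(j)],
  phi_{k,j} = phi_{k-1,j} - phi_{kk} phi_{k-1,k-j},  j = 1..k-1.
Step k = 1:
  phi_11 = rho(1) = 0.2874.
Step k = 2:
  phi_22 = [rho(2) - phi_11 rho(1)] / [1 - phi_11 rho(1)] = [-0.066 - (0.2874)(0.2874)] / [1 - (0.2874)(0.2874)]
         = -0.14859876 / 0.91740124 = -0.162.
Therefore phi_{22} = -0.1620.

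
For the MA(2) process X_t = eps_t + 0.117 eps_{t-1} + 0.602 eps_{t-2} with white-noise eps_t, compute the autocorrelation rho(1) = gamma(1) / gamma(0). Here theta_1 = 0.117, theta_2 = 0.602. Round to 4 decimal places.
\rho(1) = 0.1362

For an MA(q) process with theta_0 = 1, the autocovariance is
  gamma(k) = sigma^2 * sum_{i=0..q-k} theta_i * theta_{i+k},
and rho(k) = gamma(k) / gamma(0). Sigma^2 cancels.
  numerator   = (1)*(0.117) + (0.117)*(0.602) = 0.187434.
  denominator = (1)^2 + (0.117)^2 + (0.602)^2 = 1.376093.
  rho(1) = 0.187434 / 1.376093 = 0.1362.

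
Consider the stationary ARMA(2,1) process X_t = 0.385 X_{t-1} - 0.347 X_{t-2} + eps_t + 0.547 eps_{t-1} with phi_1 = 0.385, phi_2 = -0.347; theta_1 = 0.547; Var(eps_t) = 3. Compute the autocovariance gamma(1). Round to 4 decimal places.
\gamma(1) = 2.9294

Multiply the model equation by X_{t-k} and take expectations. With theta_0 = psi_0 = 1 and psi_j the MA(infinity) weights, this gives
  gamma(k) - sum_i phi_i gamma(k-i) = c_k,
  c_k = sigma^2 * sum_{j=k..q} theta_j psi_{j-k}   (c_k = 0 for k > q),
using gamma(-m) = gamma(m).
psi-weights needed (psi_j = theta_j + sum_i phi_i psi_{j-i}):
  psi_1 = theta_1 + phi_1 = 0.547 + (0.385) = 0.932
Right-hand sides:
  c_0 = sigma^2 (1 + theta_1 psi_1) = 3 * (1 + (0.547)(0.932)) = 3 * 1.509804 = 4.529412
  c_1 = sigma^2 theta_1 = 3 * (0.547) = 1.641
  c_2 = 0
Equations for k = 0, 1, 2 (AR order 2, c_2 = 0):
  (E0) gamma(0) = phi_1 gamma(1) + phi_2 gamma(2) + c_0
  (E1) gamma(1) = phi_1 gamma(0) + phi_2 gamma(1) + c_1
  (E2) gamma(2) = phi_1 gamma(1) + phi_2 gamma(0)
From (E1): gamma(1) = A gamma(0) + B with
  A = phi_1 / (1 - phi_2) = 0.385 / 1.347 = 0.28582,   B = c_1 / (1 - phi_2) = 1.641 / 1.347 = 1.218263.
Insert (E2) into (E0): gamma(0) (1 - phi_2^2) = phi_1 (1 + phi_2) gamma(1) + c_0.
  phi_1 (1 + phi_2) = (0.385)(0.653) = 0.251405,   1 - phi_2^2 = 0.879591.
Replace gamma(1) by A gamma(0) + B and collect gamma(0):
  gamma(0) [0.879591 - (0.251405)(0.28582)] = (0.251405)(1.218263) + 4.529412
  gamma(0) * 0.807734 = 4.835689
  gamma(0) = 4.835689 / 0.807734 = 5.986732.
  gamma(1) = A gamma(0) + B = (0.28582)(5.986732) + (1.218263) = 2.929393.
Therefore gamma(1) = 2.9294 (to 4 decimal places).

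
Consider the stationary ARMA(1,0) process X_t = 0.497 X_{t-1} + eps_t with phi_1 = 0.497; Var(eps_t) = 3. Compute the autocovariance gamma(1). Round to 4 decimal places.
\gamma(1) = 1.9801

Multiply the model equation by X_{t-k} and take expectations. With theta_0 = psi_0 = 1 and psi_j the MA(infinity) weights, this gives
  gamma(k) - sum_i phi_i gamma(k-i) = c_k,
  c_k = sigma^2 * sum_{j=k..q} theta_j psi_{j-k}   (c_k = 0 for k > q),
using gamma(-m) = gamma(m).
Pure AR (q = 0): c_0 = sigma^2 = 3, c_k = 0 for k >= 1.
Equations for k = 0 and k = 1 (AR order 1):
  gamma(0) = phi_1 gamma(1) + c_0
  gamma(1) = phi_1 gamma(0) + c_1
Substituting the second into the first: gamma(0) (1 - phi_1^2) = c_0 + phi_1 c_1, so
  gamma(0) = c_0 / (1 - phi_1^2) = 3 / (1 - (0.497)^2) = 3 / 0.752991 = 3.984111.
  gamma(1) = phi_1 gamma(0) = (0.497)(3.984111) = 1.980103.
Therefore gamma(1) = 1.9801 (to 4 decimal places).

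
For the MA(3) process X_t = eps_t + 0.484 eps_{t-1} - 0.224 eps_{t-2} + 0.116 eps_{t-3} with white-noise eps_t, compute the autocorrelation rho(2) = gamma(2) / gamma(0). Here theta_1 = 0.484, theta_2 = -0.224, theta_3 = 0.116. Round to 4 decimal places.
\rho(2) = -0.1293

For an MA(q) process with theta_0 = 1, the autocovariance is
  gamma(k) = sigma^2 * sum_{i=0..q-k} theta_i * theta_{i+k},
and rho(k) = gamma(k) / gamma(0). Sigma^2 cancels.
  numerator   = (1)*(-0.224) + (0.484)*(0.116) = -0.167856.
  denominator = (1)^2 + (0.484)^2 + (-0.224)^2 + (0.116)^2 = 1.297888.
  rho(2) = -0.167856 / 1.297888 = -0.1293.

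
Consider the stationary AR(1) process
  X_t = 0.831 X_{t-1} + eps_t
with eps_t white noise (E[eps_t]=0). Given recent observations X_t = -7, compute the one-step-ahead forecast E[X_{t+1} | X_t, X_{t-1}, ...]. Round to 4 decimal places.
E[X_{t+1} \mid \mathcal F_t] = -5.8170

For an AR(p) model X_t = c + sum_i phi_i X_{t-i} + eps_t, the
one-step-ahead conditional mean is
  E[X_{t+1} | X_t, ...] = c + sum_i phi_i X_{t+1-i}.
Substitute known values:
  E[X_{t+1} | ...] = (0.831) * (-7)
                   = -5.8170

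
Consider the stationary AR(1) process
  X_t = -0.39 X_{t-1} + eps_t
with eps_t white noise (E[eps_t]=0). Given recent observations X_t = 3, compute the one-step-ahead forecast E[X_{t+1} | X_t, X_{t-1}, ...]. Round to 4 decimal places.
E[X_{t+1} \mid \mathcal F_t] = -1.1700

For an AR(p) model X_t = c + sum_i phi_i X_{t-i} + eps_t, the
one-step-ahead conditional mean is
  E[X_{t+1} | X_t, ...] = c + sum_i phi_i X_{t+1-i}.
Substitute known values:
  E[X_{t+1} | ...] = (-0.39) * (3)
                   = -1.1700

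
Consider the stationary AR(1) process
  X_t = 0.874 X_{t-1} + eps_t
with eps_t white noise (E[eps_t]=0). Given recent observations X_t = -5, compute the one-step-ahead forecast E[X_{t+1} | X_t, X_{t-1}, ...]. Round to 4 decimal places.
E[X_{t+1} \mid \mathcal F_t] = -4.3700

For an AR(p) model X_t = c + sum_i phi_i X_{t-i} + eps_t, the
one-step-ahead conditional mean is
  E[X_{t+1} | X_t, ...] = c + sum_i phi_i X_{t+1-i}.
Substitute known values:
  E[X_{t+1} | ...] = (0.874) * (-5)
                   = -4.3700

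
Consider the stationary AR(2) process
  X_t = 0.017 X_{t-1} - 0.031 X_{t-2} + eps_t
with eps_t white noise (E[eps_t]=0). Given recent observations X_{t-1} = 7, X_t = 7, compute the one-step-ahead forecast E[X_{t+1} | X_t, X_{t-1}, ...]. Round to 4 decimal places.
E[X_{t+1} \mid \mathcal F_t] = -0.0980

For an AR(p) model X_t = c + sum_i phi_i X_{t-i} + eps_t, the
one-step-ahead conditional mean is
  E[X_{t+1} | X_t, ...] = c + sum_i phi_i X_{t+1-i}.
Substitute known values:
  E[X_{t+1} | ...] = (0.017) * (7) + (-0.031) * (7)
                   = -0.0980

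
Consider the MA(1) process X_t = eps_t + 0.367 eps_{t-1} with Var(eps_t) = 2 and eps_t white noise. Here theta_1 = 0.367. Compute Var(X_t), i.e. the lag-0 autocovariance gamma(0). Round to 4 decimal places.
\gamma(0) = 2.2694

For an MA(q) process X_t = eps_t + sum_i theta_i eps_{t-i} with
Var(eps_t) = sigma^2, the variance is
  gamma(0) = sigma^2 * (1 + sum_i theta_i^2).
  sum_i theta_i^2 = (0.367)^2 = 0.134689.
  gamma(0) = 2 * (1 + 0.134689) = 2 * 1.134689 = 2.269378, which rounds to 2.2694.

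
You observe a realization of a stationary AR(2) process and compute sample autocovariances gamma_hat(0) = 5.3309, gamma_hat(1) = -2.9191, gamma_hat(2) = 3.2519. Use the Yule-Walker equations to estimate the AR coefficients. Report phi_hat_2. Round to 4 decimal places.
\hat\phi_{2} = 0.4430

The Yule-Walker equations for an AR(p) process read, in matrix form,
  Gamma_p phi = r_p,   with   (Gamma_p)_{ij} = gamma(|i - j|),
                       (r_p)_i = gamma(i),   i,j = 1..p.
Substitute the sample gammas (Toeplitz matrix and right-hand side of size 2):
  Gamma_p = [[5.3309, -2.9191], [-2.9191, 5.3309]]
  r_p     = [-2.9191, 3.2519]
Written out:
  5.3309 phi_1 - 2.9191 phi_2 = -2.9191
  -2.9191 phi_1 + 5.3309 phi_2 = 3.2519
Solve by Cramer's rule:
  det = gamma(0)^2 - gamma(1)^2 = (5.3309)^2 - (-2.9191)^2 = 28.41849481 - 8.52114481 = 19.89735
  phi_hat_1 = [gamma(1) gamma(0) - gamma(1) gamma(2)] / det = [(-2.9191)(5.3309) - (-2.9191)(3.2519)] / 19.89735 = -6.0688089 / 19.89735 = -0.305
  phi_hat_2 = [gamma(0) gamma(2) - gamma(1)^2] / det = [(5.3309)(3.2519) - (-2.9191)^2] / 19.89735 = 8.8144089 / 19.89735 = 0.443
So phi_hat = [-0.3050, 0.4430].
Therefore phi_hat_2 = 0.4430.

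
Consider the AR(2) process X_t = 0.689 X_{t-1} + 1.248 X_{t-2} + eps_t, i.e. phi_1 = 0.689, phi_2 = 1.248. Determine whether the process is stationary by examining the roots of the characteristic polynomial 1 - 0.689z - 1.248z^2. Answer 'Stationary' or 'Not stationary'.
\text{Not stationary}

The AR(p) characteristic polynomial is P(z) = 1 - 0.689z - 1.248z^2.
Stationarity requires all roots to lie outside the unit circle, i.e. |z| > 1 for every root.
Set 1 + (-0.689) z + (-1.248) z^2 = 0, i.e. a z^2 + b z + c = 0 with a = -1.248, b = -0.689, c = 1.
Discriminant D = b^2 - 4ac = (-0.689)^2 - 4*(-1.248)*1 = 0.474721 - (-4.992) = 5.466721.
D >= 0, so the roots are real: z = (-b +/- sqrt(D)) / (2a) = (0.689 +/- 2.338102) / (-2.496).
  z_1 = (0.689 + 2.338102) / (-2.496) = -1.2128,   |z_1| = 1.2128.
  z_2 = (0.689 - 2.338102) / (-2.496) = 0.6607,   |z_2| = 0.6607.
Moduli of all roots: 1.2128, 0.6607.
All moduli strictly greater than 1? No.
Verdict: Not stationary.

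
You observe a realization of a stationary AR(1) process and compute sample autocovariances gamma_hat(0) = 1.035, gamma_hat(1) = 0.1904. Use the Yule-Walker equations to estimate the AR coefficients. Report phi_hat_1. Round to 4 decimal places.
\hat\phi_{1} = 0.1840

The Yule-Walker equations for an AR(p) process read, in matrix form,
  Gamma_p phi = r_p,   with   (Gamma_p)_{ij} = gamma(|i - j|),
                       (r_p)_i = gamma(i),   i,j = 1..p.
Substitute the sample gammas (Toeplitz matrix and right-hand side of size 1):
  Gamma_p = [[1.035]]
  r_p     = [0.1904]
With p = 1 this is the single equation gamma(0) phi_1 = gamma(1):
  phi_hat_1 = gamma(1) / gamma(0) = 0.1904 / 1.035 = 0.1840.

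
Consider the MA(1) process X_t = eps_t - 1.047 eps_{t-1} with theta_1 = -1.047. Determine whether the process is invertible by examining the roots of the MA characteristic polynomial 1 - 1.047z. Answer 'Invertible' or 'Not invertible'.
\text{Not invertible}

The MA(q) characteristic polynomial is P(z) = 1 - 1.047z.
Invertibility requires all roots to lie outside the unit circle, i.e. |z| > 1 for every root.
This is linear in z: 1 + (-1.047) z = 0  =>  z = -1/(-1.047) = 0.95511,  |z| = 0.95511.
Moduli of all roots: 0.9551.
All moduli strictly greater than 1? No.
Verdict: Not invertible.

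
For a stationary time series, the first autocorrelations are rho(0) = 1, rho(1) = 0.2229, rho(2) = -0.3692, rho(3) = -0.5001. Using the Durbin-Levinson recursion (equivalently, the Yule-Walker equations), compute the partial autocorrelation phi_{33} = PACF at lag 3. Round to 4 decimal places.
\phi_{33} = -0.3700

The PACF at lag k is phi_{kk}, the last component of the solution
to the Yule-Walker system G_k phi = r_k where
  (G_k)_{ij} = rho(|i - j|), (r_k)_i = rho(i), i,j = 1..k.
Equivalently, Durbin-Levinson gives phi_{kk} iteratively:
  phi_{11} = rho(1)
  phi_{kk} = [rho(k) - sum_{j=1..k-1} phi_{k-1,j} rho(k-j)]
            / [1 - sum_{j=1..k-1} phi_{k-1,j} rho(j)],
  phi_{k,j} = phi_{k-1,j} - phi_{kk} phi_{k-1,k-j},  j = 1..k-1.
Step k = 1:
  phi_11 = rho(1) = 0.2229.
Step k = 2:
  phi_22 = [rho(2) - phi_11 rho(1)] / [1 - phi_11 rho(1)] = [-0.3692 - (0.2229)(0.2229)] / [1 - (0.2229)(0.2229)]
         = -0.41888441 / 0.95031559 = -0.440785.
  Update: phi_21 = phi_11 - phi_22 phi_11 = 0.2229 - (-0.440785)(0.2229) = 0.321151.
Step k = 3:
  phi_33 = [rho(3) - phi_21 rho(2) - phi_22 rho(1)] / [1 - phi_21 rho(1) - phi_22 rho(2)]
    numerator   = -0.5001 - (0.321151)(-0.3692) - (-0.440785)(0.2229) = -0.28328023
    denominator = 1 - (0.321151)(0.2229) - (-0.440785)(-0.3692) = 0.76567782
  phi_33 = -0.28328023 / 0.76567782 = -0.37.
Therefore phi_{33} = -0.3700.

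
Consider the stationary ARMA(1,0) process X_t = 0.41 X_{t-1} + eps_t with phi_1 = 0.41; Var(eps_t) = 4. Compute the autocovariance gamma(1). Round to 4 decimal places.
\gamma(1) = 1.9714

Multiply the model equation by X_{t-k} and take expectations. With theta_0 = psi_0 = 1 and psi_j the MA(infinity) weights, this gives
  gamma(k) - sum_i phi_i gamma(k-i) = c_k,
  c_k = sigma^2 * sum_{j=k..q} theta_j psi_{j-k}   (c_k = 0 for k > q),
using gamma(-m) = gamma(m).
Pure AR (q = 0): c_0 = sigma^2 = 4, c_k = 0 for k >= 1.
Equations for k = 0 and k = 1 (AR order 1):
  gamma(0) = phi_1 gamma(1) + c_0
  gamma(1) = phi_1 gamma(0) + c_1
Substituting the second into the first: gamma(0) (1 - phi_1^2) = c_0 + phi_1 c_1, so
  gamma(0) = c_0 / (1 - phi_1^2) = 4 / (1 - (0.41)^2) = 4 / 0.8319 = 4.80827.
  gamma(1) = phi_1 gamma(0) = (0.41)(4.80827) = 1.971391.
Therefore gamma(1) = 1.9714 (to 4 decimal places).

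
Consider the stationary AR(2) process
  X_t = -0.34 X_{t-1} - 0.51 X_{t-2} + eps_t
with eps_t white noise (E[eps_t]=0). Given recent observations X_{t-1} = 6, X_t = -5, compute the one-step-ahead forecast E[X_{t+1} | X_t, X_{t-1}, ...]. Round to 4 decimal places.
E[X_{t+1} \mid \mathcal F_t] = -1.3600

For an AR(p) model X_t = c + sum_i phi_i X_{t-i} + eps_t, the
one-step-ahead conditional mean is
  E[X_{t+1} | X_t, ...] = c + sum_i phi_i X_{t+1-i}.
Substitute known values:
  E[X_{t+1} | ...] = (-0.34) * (-5) + (-0.51) * (6)
                   = -1.3600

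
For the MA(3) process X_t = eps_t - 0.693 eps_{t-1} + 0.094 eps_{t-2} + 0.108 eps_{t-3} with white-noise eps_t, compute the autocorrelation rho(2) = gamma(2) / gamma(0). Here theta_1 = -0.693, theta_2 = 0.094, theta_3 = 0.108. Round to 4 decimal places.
\rho(2) = 0.0128

For an MA(q) process with theta_0 = 1, the autocovariance is
  gamma(k) = sigma^2 * sum_{i=0..q-k} theta_i * theta_{i+k},
and rho(k) = gamma(k) / gamma(0). Sigma^2 cancels.
  numerator   = (1)*(0.094) + (-0.693)*(0.108) = 0.019156.
  denominator = (1)^2 + (-0.693)^2 + (0.094)^2 + (0.108)^2 = 1.500749.
  rho(2) = 0.019156 / 1.500749 = 0.0128.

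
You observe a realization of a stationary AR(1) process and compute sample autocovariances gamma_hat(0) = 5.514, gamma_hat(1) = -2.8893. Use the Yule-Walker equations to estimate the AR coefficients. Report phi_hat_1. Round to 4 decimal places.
\hat\phi_{1} = -0.5240

The Yule-Walker equations for an AR(p) process read, in matrix form,
  Gamma_p phi = r_p,   with   (Gamma_p)_{ij} = gamma(|i - j|),
                       (r_p)_i = gamma(i),   i,j = 1..p.
Substitute the sample gammas (Toeplitz matrix and right-hand side of size 1):
  Gamma_p = [[5.514]]
  r_p     = [-2.8893]
With p = 1 this is the single equation gamma(0) phi_1 = gamma(1):
  phi_hat_1 = gamma(1) / gamma(0) = -2.8893 / 5.514 = -0.5240.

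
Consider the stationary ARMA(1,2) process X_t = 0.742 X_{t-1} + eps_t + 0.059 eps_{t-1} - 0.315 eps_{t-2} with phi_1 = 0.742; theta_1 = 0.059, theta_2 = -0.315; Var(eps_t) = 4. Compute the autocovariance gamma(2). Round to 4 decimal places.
\gamma(2) = 2.1638

Multiply the model equation by X_{t-k} and take expectations. With theta_0 = psi_0 = 1 and psi_j the MA(infinity) weights, this gives
  gamma(k) - sum_i phi_i gamma(k-i) = c_k,
  c_k = sigma^2 * sum_{j=k..q} theta_j psi_{j-k}   (c_k = 0 for k > q),
using gamma(-m) = gamma(m).
psi-weights needed (psi_j = theta_j + sum_i phi_i psi_{j-i}):
  psi_1 = theta_1 + phi_1 = 0.059 + (0.742) = 0.801
  psi_2 = theta_2 + phi_1 psi_1 = -0.315 + (0.742)(0.801) = 0.279342
Right-hand sides:
  c_0 = sigma^2 (1 + theta_1 psi_1 + theta_2 psi_2) = 4 * (1 + (0.059)(0.801) + (-0.315)(0.279342)) = 4 * 0.959266 = 3.837065
  c_1 = sigma^2 (theta_1 + theta_2 psi_1) = 4 * (0.059 + (-0.315)(0.801)) = -0.77326
  c_2 = sigma^2 theta_2 = 4 * (-0.315) = -1.26
Equations for k = 0 and k = 1 (AR order 1):
  gamma(0) = phi_1 gamma(1) + c_0
  gamma(1) = phi_1 gamma(0) + c_1
Substituting the second into the first: gamma(0) (1 - phi_1^2) = c_0 + phi_1 c_1, so
  gamma(0) = (c_0 + phi_1 c_1) / (1 - phi_1^2) = (3.837065 + (0.742)(-0.77326)) / (1 - (0.742)^2) = 3.263306 / 0.449436 = 7.260892.
  gamma(1) = phi_1 gamma(0) + c_1 = (0.742)(7.260892) + (-0.77326) = 4.614322.
For k = 2: gamma(2) = phi_1 gamma(1) + c_2
  = (0.742)(4.614322) + (-1.26) = 2.163827.
Therefore gamma(2) = 2.1638 (to 4 decimal places).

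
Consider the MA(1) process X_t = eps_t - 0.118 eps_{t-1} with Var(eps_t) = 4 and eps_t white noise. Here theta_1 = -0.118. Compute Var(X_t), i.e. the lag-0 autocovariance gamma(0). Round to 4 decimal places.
\gamma(0) = 4.0557

For an MA(q) process X_t = eps_t + sum_i theta_i eps_{t-i} with
Var(eps_t) = sigma^2, the variance is
  gamma(0) = sigma^2 * (1 + sum_i theta_i^2).
  sum_i theta_i^2 = (-0.118)^2 = 0.013924.
  gamma(0) = 4 * (1 + 0.013924) = 4 * 1.013924 = 4.055696, which rounds to 4.0557.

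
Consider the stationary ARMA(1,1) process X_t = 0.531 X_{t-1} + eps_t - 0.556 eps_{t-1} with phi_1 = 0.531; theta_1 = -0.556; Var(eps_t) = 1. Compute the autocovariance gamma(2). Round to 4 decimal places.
\gamma(2) = -0.0130

Multiply the model equation by X_{t-k} and take expectations. With theta_0 = psi_0 = 1 and psi_j the MA(infinity) weights, this gives
  gamma(k) - sum_i phi_i gamma(k-i) = c_k,
  c_k = sigma^2 * sum_{j=k..q} theta_j psi_{j-k}   (c_k = 0 for k > q),
using gamma(-m) = gamma(m).
psi-weights needed (psi_j = theta_j + sum_i phi_i psi_{j-i}):
  psi_1 = theta_1 + phi_1 = -0.556 + (0.531) = -0.025
Right-hand sides:
  c_0 = sigma^2 (1 + theta_1 psi_1) = 1 * (1 + (-0.556)(-0.025)) = 1 * 1.0139 = 1.0139
  c_1 = sigma^2 theta_1 = 1 * (-0.556) = -0.556
  c_2 = 0
Equations for k = 0 and k = 1 (AR order 1):
  gamma(0) = phi_1 gamma(1) + c_0
  gamma(1) = phi_1 gamma(0) + c_1
Substituting the second into the first: gamma(0) (1 - phi_1^2) = c_0 + phi_1 c_1, so
  gamma(0) = (c_0 + phi_1 c_1) / (1 - phi_1^2) = (1.0139 + (0.531)(-0.556)) / (1 - (0.531)^2) = 0.718664 / 0.718039 = 1.00087.
  gamma(1) = phi_1 gamma(0) + c_1 = (0.531)(1.00087) + (-0.556) = -0.024538.
For k = 2 (> q): gamma(2) = phi_1 gamma(1) = (0.531)(-0.024538) = -0.01303.
Therefore gamma(2) = -0.0130 (to 4 decimal places).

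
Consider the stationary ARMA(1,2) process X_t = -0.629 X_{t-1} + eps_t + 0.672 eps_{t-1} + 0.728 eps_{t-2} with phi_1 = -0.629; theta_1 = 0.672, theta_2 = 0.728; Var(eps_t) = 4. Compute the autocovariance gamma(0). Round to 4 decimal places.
\gamma(0) = 7.2593

Multiply the model equation by X_{t-k} and take expectations. With theta_0 = psi_0 = 1 and psi_j the MA(infinity) weights, this gives
  gamma(k) - sum_i phi_i gamma(k-i) = c_k,
  c_k = sigma^2 * sum_{j=k..q} theta_j psi_{j-k}   (c_k = 0 for k > q),
using gamma(-m) = gamma(m).
psi-weights needed (psi_j = theta_j + sum_i phi_i psi_{j-i}):
  psi_1 = theta_1 + phi_1 = 0.672 + (-0.629) = 0.043
  psi_2 = theta_2 + phi_1 psi_1 = 0.728 + (-0.629)(0.043) = 0.700953
Right-hand sides:
  c_0 = sigma^2 (1 + theta_1 psi_1 + theta_2 psi_2) = 4 * (1 + (0.672)(0.043) + (0.728)(0.700953)) = 4 * 1.53919 = 6.156759
  c_1 = sigma^2 (theta_1 + theta_2 psi_1) = 4 * (0.672 + (0.728)(0.043)) = 2.813216
  c_2 = sigma^2 theta_2 = 4 * (0.728) = 2.912
Equations for k = 0 and k = 1 (AR order 1):
  gamma(0) = phi_1 gamma(1) + c_0
  gamma(1) = phi_1 gamma(0) + c_1
Substituting the second into the first: gamma(0) (1 - phi_1^2) = c_0 + phi_1 c_1, so
  gamma(0) = (c_0 + phi_1 c_1) / (1 - phi_1^2) = (6.156759 + (-0.629)(2.813216)) / (1 - (-0.629)^2) = 4.387246 / 0.604359 = 7.259338.
Therefore gamma(0) = 7.2593 (to 4 decimal places).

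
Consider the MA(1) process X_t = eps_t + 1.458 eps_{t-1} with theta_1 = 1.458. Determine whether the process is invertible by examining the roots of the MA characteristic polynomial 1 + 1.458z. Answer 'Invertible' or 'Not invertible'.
\text{Not invertible}

The MA(q) characteristic polynomial is P(z) = 1 + 1.458z.
Invertibility requires all roots to lie outside the unit circle, i.e. |z| > 1 for every root.
This is linear in z: 1 + (1.458) z = 0  =>  z = -1/(1.458) = -0.685871,  |z| = 0.685871.
Moduli of all roots: 0.6859.
All moduli strictly greater than 1? No.
Verdict: Not invertible.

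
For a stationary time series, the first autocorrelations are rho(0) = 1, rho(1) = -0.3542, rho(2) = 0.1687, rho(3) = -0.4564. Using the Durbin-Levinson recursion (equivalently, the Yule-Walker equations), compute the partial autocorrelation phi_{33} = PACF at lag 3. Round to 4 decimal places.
\phi_{33} = -0.4380

The PACF at lag k is phi_{kk}, the last component of the solution
to the Yule-Walker system G_k phi = r_k where
  (G_k)_{ij} = rho(|i - j|), (r_k)_i = rho(i), i,j = 1..k.
Equivalently, Durbin-Levinson gives phi_{kk} iteratively:
  phi_{11} = rho(1)
  phi_{kk} = [rho(k) - sum_{j=1..k-1} phi_{k-1,j} rho(k-j)]
            / [1 - sum_{j=1..k-1} phi_{k-1,j} rho(j)],
  phi_{k,j} = phi_{k-1,j} - phi_{kk} phi_{k-1,k-j},  j = 1..k-1.
Step k = 1:
  phi_11 = rho(1) = -0.3542.
Step k = 2:
  phi_22 = [rho(2) - phi_11 rho(1)] / [1 - phi_11 rho(1)] = [0.1687 - (-0.3542)(-0.3542)] / [1 - (-0.3542)(-0.3542)]
         = 0.04324236 / 0.87454236 = 0.049446.
  Update: phi_21 = phi_11 - phi_22 phi_11 = -0.3542 - (0.049446)(-0.3542) = -0.336686.
Step k = 3:
  phi_33 = [rho(3) - phi_21 rho(2) - phi_22 rho(1)] / [1 - phi_21 rho(1) - phi_22 rho(2)]
    numerator   = -0.4564 - (-0.336686)(0.1687) - (0.049446)(-0.3542) = -0.38208735
    denominator = 1 - (-0.336686)(-0.3542) - (0.049446)(0.1687) = 0.87240421
  phi_33 = -0.38208735 / 0.87240421 = -0.438.
Therefore phi_{33} = -0.4380.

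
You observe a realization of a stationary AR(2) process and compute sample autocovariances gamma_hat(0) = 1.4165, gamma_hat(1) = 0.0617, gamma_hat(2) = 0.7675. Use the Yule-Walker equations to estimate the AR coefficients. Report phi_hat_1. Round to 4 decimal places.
\hat\phi_{1} = 0.0200

The Yule-Walker equations for an AR(p) process read, in matrix form,
  Gamma_p phi = r_p,   with   (Gamma_p)_{ij} = gamma(|i - j|),
                       (r_p)_i = gamma(i),   i,j = 1..p.
Substitute the sample gammas (Toeplitz matrix and right-hand side of size 2):
  Gamma_p = [[1.4165, 0.0617], [0.0617, 1.4165]]
  r_p     = [0.0617, 0.7675]
Written out:
  1.4165 phi_1 + 0.0617 phi_2 = 0.0617
  0.0617 phi_1 + 1.4165 phi_2 = 0.7675
Solve by Cramer's rule:
  det = gamma(0)^2 - gamma(1)^2 = (1.4165)^2 - (0.0617)^2 = 2.00647225 - 0.00380689 = 2.00266536
  phi_hat_1 = [gamma(1) gamma(0) - gamma(1) gamma(2)] / det = [(0.0617)(1.4165) - (0.0617)(0.7675)] / 2.00266536 = 0.0400433 / 2.00266536 = 0.02
  phi_hat_2 = [gamma(0) gamma(2) - gamma(1)^2] / det = [(1.4165)(0.7675) - (0.0617)^2] / 2.00266536 = 1.08335686 / 2.00266536 = 0.541
So phi_hat = [0.0200, 0.5410].
Therefore phi_hat_1 = 0.0200.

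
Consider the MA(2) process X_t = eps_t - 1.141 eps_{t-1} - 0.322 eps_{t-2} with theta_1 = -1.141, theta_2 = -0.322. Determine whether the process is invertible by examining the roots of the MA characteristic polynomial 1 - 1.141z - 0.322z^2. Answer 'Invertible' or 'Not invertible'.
\text{Not invertible}

The MA(q) characteristic polynomial is P(z) = 1 - 1.141z - 0.322z^2.
Invertibility requires all roots to lie outside the unit circle, i.e. |z| > 1 for every root.
Set 1 + (-1.141) z + (-0.322) z^2 = 0, i.e. a z^2 + b z + c = 0 with a = -0.322, b = -1.141, c = 1.
Discriminant D = b^2 - 4ac = (-1.141)^2 - 4*(-0.322)*1 = 1.301881 - (-1.288) = 2.589881.
D >= 0, so the roots are real: z = (-b +/- sqrt(D)) / (2a) = (1.141 +/- 1.609311) / (-0.644).
  z_1 = (1.141 + 1.609311) / (-0.644) = -4.2707,   |z_1| = 4.2707.
  z_2 = (1.141 - 1.609311) / (-0.644) = 0.7272,   |z_2| = 0.7272.
Moduli of all roots: 4.2707, 0.7272.
All moduli strictly greater than 1? No.
Verdict: Not invertible.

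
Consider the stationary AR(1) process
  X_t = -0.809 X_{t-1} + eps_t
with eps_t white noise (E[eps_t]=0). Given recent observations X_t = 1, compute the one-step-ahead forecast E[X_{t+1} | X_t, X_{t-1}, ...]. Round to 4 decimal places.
E[X_{t+1} \mid \mathcal F_t] = -0.8090

For an AR(p) model X_t = c + sum_i phi_i X_{t-i} + eps_t, the
one-step-ahead conditional mean is
  E[X_{t+1} | X_t, ...] = c + sum_i phi_i X_{t+1-i}.
Substitute known values:
  E[X_{t+1} | ...] = (-0.809) * (1)
                   = -0.8090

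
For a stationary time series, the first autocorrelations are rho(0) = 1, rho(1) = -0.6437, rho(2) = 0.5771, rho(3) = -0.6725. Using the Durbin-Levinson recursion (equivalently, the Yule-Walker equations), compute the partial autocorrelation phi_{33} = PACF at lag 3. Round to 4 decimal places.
\phi_{33} = -0.4170

The PACF at lag k is phi_{kk}, the last component of the solution
to the Yule-Walker system G_k phi = r_k where
  (G_k)_{ij} = rho(|i - j|), (r_k)_i = rho(i), i,j = 1..k.
Equivalently, Durbin-Levinson gives phi_{kk} iteratively:
  phi_{11} = rho(1)
  phi_{kk} = [rho(k) - sum_{j=1..k-1} phi_{k-1,j} rho(k-j)]
            / [1 - sum_{j=1..k-1} phi_{k-1,j} rho(j)],
  phi_{k,j} = phi_{k-1,j} - phi_{kk} phi_{k-1,k-j},  j = 1..k-1.
Step k = 1:
  phi_11 = rho(1) = -0.6437.
Step k = 2:
  phi_22 = [rho(2) - phi_11 rho(1)] / [1 - phi_11 rho(1)] = [0.5771 - (-0.6437)(-0.6437)] / [1 - (-0.6437)(-0.6437)]
         = 0.16275031 / 0.58565031 = 0.277897.
  Update: phi_21 = phi_11 - phi_22 phi_11 = -0.6437 - (0.277897)(-0.6437) = -0.464818.
Step k = 3:
  phi_33 = [rho(3) - phi_21 rho(2) - phi_22 rho(1)] / [1 - phi_21 rho(1) - phi_22 rho(2)]
    numerator   = -0.6725 - (-0.464818)(0.5771) - (0.277897)(-0.6437) = -0.22537148
    denominator = 1 - (-0.464818)(-0.6437) - (0.277897)(0.5771) = 0.54042253
  phi_33 = -0.22537148 / 0.54042253 = -0.417.
Therefore phi_{33} = -0.4170.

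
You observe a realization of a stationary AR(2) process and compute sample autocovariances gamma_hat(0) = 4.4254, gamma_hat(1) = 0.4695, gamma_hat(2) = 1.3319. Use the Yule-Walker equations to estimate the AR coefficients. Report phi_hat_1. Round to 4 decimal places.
\hat\phi_{1} = 0.0750

The Yule-Walker equations for an AR(p) process read, in matrix form,
  Gamma_p phi = r_p,   with   (Gamma_p)_{ij} = gamma(|i - j|),
                       (r_p)_i = gamma(i),   i,j = 1..p.
Substitute the sample gammas (Toeplitz matrix and right-hand side of size 2):
  Gamma_p = [[4.4254, 0.4695], [0.4695, 4.4254]]
  r_p     = [0.4695, 1.3319]
Written out:
  4.4254 phi_1 + 0.4695 phi_2 = 0.4695
  0.4695 phi_1 + 4.4254 phi_2 = 1.3319
Solve by Cramer's rule:
  det = gamma(0)^2 - gamma(1)^2 = (4.4254)^2 - (0.4695)^2 = 19.58416516 - 0.22043025 = 19.36373491
  phi_hat_1 = [gamma(1) gamma(0) - gamma(1) gamma(2)] / det = [(0.4695)(4.4254) - (0.4695)(1.3319)] / 19.36373491 = 1.45239825 / 19.36373491 = 0.075
  phi_hat_2 = [gamma(0) gamma(2) - gamma(1)^2] / det = [(4.4254)(1.3319) - (0.4695)^2] / 19.36373491 = 5.67376001 / 19.36373491 = 0.293
So phi_hat = [0.0750, 0.2930].
Therefore phi_hat_1 = 0.0750.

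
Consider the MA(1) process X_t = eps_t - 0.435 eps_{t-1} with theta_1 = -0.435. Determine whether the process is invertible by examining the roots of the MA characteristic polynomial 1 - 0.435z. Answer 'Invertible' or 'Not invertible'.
\text{Invertible}

The MA(q) characteristic polynomial is P(z) = 1 - 0.435z.
Invertibility requires all roots to lie outside the unit circle, i.e. |z| > 1 for every root.
This is linear in z: 1 + (-0.435) z = 0  =>  z = -1/(-0.435) = 2.298851,  |z| = 2.298851.
Moduli of all roots: 2.2989.
All moduli strictly greater than 1? Yes.
Verdict: Invertible.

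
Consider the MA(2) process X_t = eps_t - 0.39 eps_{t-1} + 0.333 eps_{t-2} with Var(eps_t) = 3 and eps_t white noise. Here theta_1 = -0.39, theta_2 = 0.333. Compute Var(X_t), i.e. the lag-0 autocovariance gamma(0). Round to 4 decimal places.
\gamma(0) = 3.7890

For an MA(q) process X_t = eps_t + sum_i theta_i eps_{t-i} with
Var(eps_t) = sigma^2, the variance is
  gamma(0) = sigma^2 * (1 + sum_i theta_i^2).
  sum_i theta_i^2 = (-0.39)^2 + (0.333)^2 = 0.1521 + 0.110889 = 0.262989.
  gamma(0) = 3 * (1 + 0.262989) = 3 * 1.262989 = 3.788967, which rounds to 3.7890.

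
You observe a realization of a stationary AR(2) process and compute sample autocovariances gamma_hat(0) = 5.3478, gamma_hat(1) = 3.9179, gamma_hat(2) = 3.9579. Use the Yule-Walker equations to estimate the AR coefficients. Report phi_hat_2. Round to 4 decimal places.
\hat\phi_{2} = 0.4390

The Yule-Walker equations for an AR(p) process read, in matrix form,
  Gamma_p phi = r_p,   with   (Gamma_p)_{ij} = gamma(|i - j|),
                       (r_p)_i = gamma(i),   i,j = 1..p.
Substitute the sample gammas (Toeplitz matrix and right-hand side of size 2):
  Gamma_p = [[5.3478, 3.9179], [3.9179, 5.3478]]
  r_p     = [3.9179, 3.9579]
Written out:
  5.3478 phi_1 + 3.9179 phi_2 = 3.9179
  3.9179 phi_1 + 5.3478 phi_2 = 3.9579
Solve by Cramer's rule:
  det = gamma(0)^2 - gamma(1)^2 = (5.3478)^2 - (3.9179)^2 = 28.59896484 - 15.34994041 = 13.24902443
  phi_hat_1 = [gamma(1) gamma(0) - gamma(1) gamma(2)] / det = [(3.9179)(5.3478) - (3.9179)(3.9579)] / 13.24902443 = 5.44548921 / 13.24902443 = 0.411
  phi_hat_2 = [gamma(0) gamma(2) - gamma(1)^2] / det = [(5.3478)(3.9579) - (3.9179)^2] / 13.24902443 = 5.81611721 / 13.24902443 = 0.439
So phi_hat = [0.4110, 0.4390].
Therefore phi_hat_2 = 0.4390.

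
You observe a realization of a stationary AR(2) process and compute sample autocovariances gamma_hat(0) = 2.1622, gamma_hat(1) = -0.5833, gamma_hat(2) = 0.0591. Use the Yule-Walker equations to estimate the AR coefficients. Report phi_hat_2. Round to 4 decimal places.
\hat\phi_{2} = -0.0490

The Yule-Walker equations for an AR(p) process read, in matrix form,
  Gamma_p phi = r_p,   with   (Gamma_p)_{ij} = gamma(|i - j|),
                       (r_p)_i = gamma(i),   i,j = 1..p.
Substitute the sample gammas (Toeplitz matrix and right-hand side of size 2):
  Gamma_p = [[2.1622, -0.5833], [-0.5833, 2.1622]]
  r_p     = [-0.5833, 0.0591]
Written out:
  2.1622 phi_1 - 0.5833 phi_2 = -0.5833
  -0.5833 phi_1 + 2.1622 phi_2 = 0.0591
Solve by Cramer's rule:
  det = gamma(0)^2 - gamma(1)^2 = (2.1622)^2 - (-0.5833)^2 = 4.67510884 - 0.34023889 = 4.33486995
  phi_hat_1 = [gamma(1) gamma(0) - gamma(1) gamma(2)] / det = [(-0.5833)(2.1622) - (-0.5833)(0.0591)] / 4.33486995 = -1.22673823 / 4.33486995 = -0.283
  phi_hat_2 = [gamma(0) gamma(2) - gamma(1)^2] / det = [(2.1622)(0.0591) - (-0.5833)^2] / 4.33486995 = -0.21245287 / 4.33486995 = -0.049
So phi_hat = [-0.2830, -0.0490].
Therefore phi_hat_2 = -0.0490.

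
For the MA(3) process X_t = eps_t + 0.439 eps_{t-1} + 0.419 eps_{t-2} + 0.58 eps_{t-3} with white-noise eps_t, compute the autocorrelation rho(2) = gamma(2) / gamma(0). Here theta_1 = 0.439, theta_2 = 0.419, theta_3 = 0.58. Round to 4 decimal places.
\rho(2) = 0.3952

For an MA(q) process with theta_0 = 1, the autocovariance is
  gamma(k) = sigma^2 * sum_{i=0..q-k} theta_i * theta_{i+k},
and rho(k) = gamma(k) / gamma(0). Sigma^2 cancels.
  numerator   = (1)*(0.419) + (0.439)*(0.58) = 0.67362.
  denominator = (1)^2 + (0.439)^2 + (0.419)^2 + (0.58)^2 = 1.704682.
  rho(2) = 0.67362 / 1.704682 = 0.3952.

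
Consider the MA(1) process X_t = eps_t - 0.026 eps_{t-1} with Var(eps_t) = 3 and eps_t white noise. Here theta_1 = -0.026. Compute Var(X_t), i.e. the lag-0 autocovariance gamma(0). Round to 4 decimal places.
\gamma(0) = 3.0020

For an MA(q) process X_t = eps_t + sum_i theta_i eps_{t-i} with
Var(eps_t) = sigma^2, the variance is
  gamma(0) = sigma^2 * (1 + sum_i theta_i^2).
  sum_i theta_i^2 = (-0.026)^2 = 0.000676.
  gamma(0) = 3 * (1 + 0.000676) = 3 * 1.000676 = 3.002028, which rounds to 3.0020.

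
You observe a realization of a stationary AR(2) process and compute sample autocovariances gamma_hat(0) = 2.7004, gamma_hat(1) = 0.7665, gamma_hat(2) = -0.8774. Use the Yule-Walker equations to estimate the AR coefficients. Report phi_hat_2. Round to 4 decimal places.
\hat\phi_{2} = -0.4410

The Yule-Walker equations for an AR(p) process read, in matrix form,
  Gamma_p phi = r_p,   with   (Gamma_p)_{ij} = gamma(|i - j|),
                       (r_p)_i = gamma(i),   i,j = 1..p.
Substitute the sample gammas (Toeplitz matrix and right-hand side of size 2):
  Gamma_p = [[2.7004, 0.7665], [0.7665, 2.7004]]
  r_p     = [0.7665, -0.8774]
Written out:
  2.7004 phi_1 + 0.7665 phi_2 = 0.7665
  0.7665 phi_1 + 2.7004 phi_2 = -0.8774
Solve by Cramer's rule:
  det = gamma(0)^2 - gamma(1)^2 = (2.7004)^2 - (0.7665)^2 = 7.29216016 - 0.58752225 = 6.70463791
  phi_hat_1 = [gamma(1) gamma(0) - gamma(1) gamma(2)] / det = [(0.7665)(2.7004) - (0.7665)(-0.8774)] / 6.70463791 = 2.7423837 / 6.70463791 = 0.409
  phi_hat_2 = [gamma(0) gamma(2) - gamma(1)^2] / det = [(2.7004)(-0.8774) - (0.7665)^2] / 6.70463791 = -2.95685321 / 6.70463791 = -0.441
So phi_hat = [0.4090, -0.4410].
Therefore phi_hat_2 = -0.4410.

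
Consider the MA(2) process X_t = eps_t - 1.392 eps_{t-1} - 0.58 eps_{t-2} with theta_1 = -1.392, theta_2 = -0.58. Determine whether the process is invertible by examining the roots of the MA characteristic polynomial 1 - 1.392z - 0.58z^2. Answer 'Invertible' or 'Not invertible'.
\text{Not invertible}

The MA(q) characteristic polynomial is P(z) = 1 - 1.392z - 0.58z^2.
Invertibility requires all roots to lie outside the unit circle, i.e. |z| > 1 for every root.
Set 1 + (-1.392) z + (-0.58) z^2 = 0, i.e. a z^2 + b z + c = 0 with a = -0.58, b = -1.392, c = 1.
Discriminant D = b^2 - 4ac = (-1.392)^2 - 4*(-0.58)*1 = 1.937664 - (-2.32) = 4.257664.
D >= 0, so the roots are real: z = (-b +/- sqrt(D)) / (2a) = (1.392 +/- 2.063411) / (-1.16).
  z_1 = (1.392 + 2.063411) / (-1.16) = -2.9788,   |z_1| = 2.9788.
  z_2 = (1.392 - 2.063411) / (-1.16) = 0.5788,   |z_2| = 0.5788.
Moduli of all roots: 2.9788, 0.5788.
All moduli strictly greater than 1? No.
Verdict: Not invertible.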